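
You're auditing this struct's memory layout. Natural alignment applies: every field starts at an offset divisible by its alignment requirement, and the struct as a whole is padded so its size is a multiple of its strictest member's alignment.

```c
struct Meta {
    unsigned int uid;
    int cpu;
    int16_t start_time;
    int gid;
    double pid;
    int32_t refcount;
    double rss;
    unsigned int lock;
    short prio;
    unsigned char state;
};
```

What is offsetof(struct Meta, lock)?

uid at 0 (size 4, align 4) → ends 4
cpu at 4 (size 4, align 4) → ends 8
start_time at 8 (size 2, align 2) → ends 10
pad 2 to align 4 for gid
gid at 12 (size 4, align 4) → ends 16
pid at 16 (size 8, align 8) → ends 24
refcount at 24 (size 4, align 4) → ends 28
pad 4 to align 8 for rss
rss at 32 (size 8, align 8) → ends 40
lock at 40 (size 4, align 4) → ends 44

40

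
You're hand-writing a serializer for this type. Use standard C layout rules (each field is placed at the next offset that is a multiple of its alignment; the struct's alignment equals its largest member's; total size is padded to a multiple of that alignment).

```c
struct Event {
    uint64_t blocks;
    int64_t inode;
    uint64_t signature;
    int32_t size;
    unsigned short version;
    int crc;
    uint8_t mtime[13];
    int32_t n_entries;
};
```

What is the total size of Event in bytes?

@0: blocks [8B, align 8] → 8
@8: inode [8B, align 8] → 16
@16: signature [8B, align 8] → 24
@24: size [4B, align 4] → 28
@28: version [2B, align 2] → 30
+2 pad (align 4)
@32: crc [4B, align 4] → 36
@36: mtime [13B, align 1] → 49
+3 pad (align 4)
@52: n_entries [4B, align 4] → 56
size 56, align 8

56 bytes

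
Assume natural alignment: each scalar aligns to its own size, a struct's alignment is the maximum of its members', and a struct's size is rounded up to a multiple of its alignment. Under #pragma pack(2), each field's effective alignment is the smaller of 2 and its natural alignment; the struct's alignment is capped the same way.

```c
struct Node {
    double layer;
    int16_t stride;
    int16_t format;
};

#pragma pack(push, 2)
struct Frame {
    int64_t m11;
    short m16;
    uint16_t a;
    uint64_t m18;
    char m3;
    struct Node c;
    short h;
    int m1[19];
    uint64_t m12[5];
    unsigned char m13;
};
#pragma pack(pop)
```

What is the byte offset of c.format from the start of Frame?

32

Node: 0..8  layer  (8B, 8-aligned); 8..10  stride  (2B, 2-aligned); 10..12  format  (2B, 2-aligned); 12..16  -- tail padding (4B); sizeof = 16, alignof = 8
0..8  m11  (8B, 2-aligned)
8..10  m16  (2B, 2-aligned)
10..12  a  (2B, 2-aligned)
12..20  m18  (8B, 2-aligned)
20..21  m3  (1B, 1-aligned)
21..22  -- padding (1B)
22..38  c  (16B, 2-aligned)
within Node: format at 10
22 + 10 = 32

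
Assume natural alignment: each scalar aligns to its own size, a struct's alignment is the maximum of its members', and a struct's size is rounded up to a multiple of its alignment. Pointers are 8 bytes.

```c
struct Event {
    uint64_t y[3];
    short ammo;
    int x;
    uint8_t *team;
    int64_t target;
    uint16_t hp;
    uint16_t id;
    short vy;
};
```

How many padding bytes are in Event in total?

@0: y [24B, align 8] → 24
@24: ammo [2B, align 2] → 26
+2 pad (align 4)
@28: x [4B, align 4] → 32
@32: team [8B, align 8] → 40
@40: target [8B, align 8] → 48
@48: hp [2B, align 2] → 50
@50: id [2B, align 2] → 52
@52: vy [2B, align 2] → 54
+2 tail pad (align 8)
size 56, align 8
data bytes 52, size 56 → padding 4

4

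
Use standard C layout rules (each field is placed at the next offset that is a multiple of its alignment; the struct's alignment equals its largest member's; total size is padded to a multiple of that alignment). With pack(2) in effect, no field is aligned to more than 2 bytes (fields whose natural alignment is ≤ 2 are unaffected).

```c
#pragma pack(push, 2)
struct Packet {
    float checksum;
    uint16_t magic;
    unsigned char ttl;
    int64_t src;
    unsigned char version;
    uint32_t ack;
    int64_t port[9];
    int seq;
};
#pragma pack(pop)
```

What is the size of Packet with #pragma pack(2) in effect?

0..4  checksum  (4B, 2-aligned)
4..6  magic  (2B, 2-aligned)
6..7  ttl  (1B, 1-aligned)
7..8  -- padding (1B)
8..16  src  (8B, 2-aligned)
16..17  version  (1B, 1-aligned)
17..18  -- padding (1B)
18..22  ack  (4B, 2-aligned)
22..94  port  (72B, 2-aligned)
94..98  seq  (4B, 2-aligned)
sizeof = 98, alignof = 2

98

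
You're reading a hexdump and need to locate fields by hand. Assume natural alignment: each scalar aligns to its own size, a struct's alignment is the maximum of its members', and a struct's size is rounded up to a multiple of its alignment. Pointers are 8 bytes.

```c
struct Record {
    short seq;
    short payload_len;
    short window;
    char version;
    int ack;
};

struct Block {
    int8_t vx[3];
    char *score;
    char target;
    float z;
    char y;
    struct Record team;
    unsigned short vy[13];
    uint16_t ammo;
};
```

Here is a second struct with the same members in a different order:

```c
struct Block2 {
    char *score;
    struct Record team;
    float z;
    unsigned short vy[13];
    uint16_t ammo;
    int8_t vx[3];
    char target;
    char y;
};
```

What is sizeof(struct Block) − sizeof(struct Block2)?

Record: seq at 0 (size 2, align 2) → ends 2; payload_len at 2 (size 2, align 2) → ends 4; window at 4 (size 2, align 2) → ends 6; version at 6 (size 1, align 1) → ends 7; pad 1 to align 4 for ack; ack at 8 (size 4, align 4) → ends 12; total 12 bytes, alignment 4
vx at 0 (size 3, align 1) → ends 3
pad 5 to align 8 for score
score at 8 (size 8, align 8) → ends 16
target at 16 (size 1, align 1) → ends 17
pad 3 to align 4 for z
z at 20 (size 4, align 4) → ends 24
y at 24 (size 1, align 1) → ends 25
pad 3 to align 4 for team
team at 28 (size 12, align 4) → ends 40
vy at 40 (size 26, align 2) → ends 66
ammo at 66 (size 2, align 2) → ends 68
tail pad 4 to reach multiple of 8
total 72 bytes, alignment 8
— Block2 —
score at 0 (size 8, align 8) → ends 8
team at 8 (size 12, align 4) → ends 20
z at 20 (size 4, align 4) → ends 24
vy at 24 (size 26, align 2) → ends 50
ammo at 50 (size 2, align 2) → ends 52
vx at 52 (size 3, align 1) → ends 55
target at 55 (size 1, align 1) → ends 56
y at 56 (size 1, align 1) → ends 57
tail pad 7 to reach multiple of 8
total 64 bytes, alignment 8
72 − 64 = 8

8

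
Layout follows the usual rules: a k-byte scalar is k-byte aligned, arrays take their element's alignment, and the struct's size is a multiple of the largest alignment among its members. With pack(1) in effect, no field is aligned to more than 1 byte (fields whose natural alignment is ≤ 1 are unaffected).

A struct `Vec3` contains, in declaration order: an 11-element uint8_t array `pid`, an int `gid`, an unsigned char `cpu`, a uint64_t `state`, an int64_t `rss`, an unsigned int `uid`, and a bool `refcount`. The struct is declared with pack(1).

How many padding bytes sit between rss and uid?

0..11  pid  (11B, 1-aligned)
11..15  gid  (4B, 1-aligned)
15..16  cpu  (1B, 1-aligned)
16..24  state  (8B, 1-aligned)
24..32  rss  (8B, 1-aligned)
32..36  uid  (4B, 1-aligned)

0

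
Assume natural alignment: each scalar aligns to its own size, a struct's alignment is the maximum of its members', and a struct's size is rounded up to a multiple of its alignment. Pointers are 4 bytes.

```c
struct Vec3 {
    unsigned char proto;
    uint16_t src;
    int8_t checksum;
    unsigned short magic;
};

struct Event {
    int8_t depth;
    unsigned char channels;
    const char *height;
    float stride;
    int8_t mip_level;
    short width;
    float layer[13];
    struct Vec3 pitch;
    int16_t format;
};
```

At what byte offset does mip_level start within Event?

Vec3: @0: proto [1B, align 1] → 1; +1 pad (align 2); @2: src [2B, align 2] → 4; @4: checksum [1B, align 1] → 5; +1 pad (align 2); @6: magic [2B, align 2] → 8; size 8, align 2
@0: depth [1B, align 1] → 1
@1: channels [1B, align 1] → 2
+2 pad (align 4)
@4: height [4B, align 4] → 8
@8: stride [4B, align 4] → 12
@12: mip_level [1B, align 1] → 13

12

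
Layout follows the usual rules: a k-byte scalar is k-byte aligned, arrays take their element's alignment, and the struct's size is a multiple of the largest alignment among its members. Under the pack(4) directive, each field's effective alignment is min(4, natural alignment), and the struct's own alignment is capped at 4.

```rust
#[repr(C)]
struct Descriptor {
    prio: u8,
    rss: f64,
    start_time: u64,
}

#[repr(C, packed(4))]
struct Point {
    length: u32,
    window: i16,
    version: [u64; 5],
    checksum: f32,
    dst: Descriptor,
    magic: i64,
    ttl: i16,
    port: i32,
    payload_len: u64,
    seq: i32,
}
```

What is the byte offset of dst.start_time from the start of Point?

Descriptor: prio at 0 (size 1, align 1) → ends 1; pad 7 to align 8 for rss; rss at 8 (size 8, align 8) → ends 16; start_time at 16 (size 8, align 8) → ends 24; total 24 bytes, alignment 8
length at 0 (size 4, align 4) → ends 4
window at 4 (size 2, align 2) → ends 6
pad 2 to align 4 for version
version at 8 (size 40, align 4) → ends 48
checksum at 48 (size 4, align 4) → ends 52
dst at 52 (size 24, align 4) → ends 76
within Descriptor: start_time at 16
52 + 16 = 68

68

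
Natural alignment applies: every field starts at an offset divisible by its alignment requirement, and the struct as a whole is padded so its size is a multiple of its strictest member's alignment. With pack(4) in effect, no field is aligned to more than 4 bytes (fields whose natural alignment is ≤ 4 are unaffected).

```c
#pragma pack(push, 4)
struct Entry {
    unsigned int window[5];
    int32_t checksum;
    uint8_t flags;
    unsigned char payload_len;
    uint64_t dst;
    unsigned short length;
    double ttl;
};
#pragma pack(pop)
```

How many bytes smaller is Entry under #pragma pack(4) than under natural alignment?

8

natural layout:
  0..20  window  (20B, 4-aligned)
  20..24  checksum  (4B, 4-aligned)
  24..25  flags  (1B, 1-aligned)
  25..26  payload_len  (1B, 1-aligned)
  26..32  -- padding (6B)
  32..40  dst  (8B, 8-aligned)
  40..42  length  (2B, 2-aligned)
  42..48  -- padding (6B)
  48..56  ttl  (8B, 8-aligned)
  sizeof = 56, alignof = 8
packed(4) layout:
  0..20  window  (20B, 4-aligned)
  20..24  checksum  (4B, 4-aligned)
  24..25  flags  (1B, 1-aligned)
  25..26  payload_len  (1B, 1-aligned)
  26..28  -- padding (2B)
  28..36  dst  (8B, 4-aligned)
  36..38  length  (2B, 2-aligned)
  38..40  -- padding (2B)
  40..48  ttl  (8B, 4-aligned)
  sizeof = 48, alignof = 4
56 − 48 = 8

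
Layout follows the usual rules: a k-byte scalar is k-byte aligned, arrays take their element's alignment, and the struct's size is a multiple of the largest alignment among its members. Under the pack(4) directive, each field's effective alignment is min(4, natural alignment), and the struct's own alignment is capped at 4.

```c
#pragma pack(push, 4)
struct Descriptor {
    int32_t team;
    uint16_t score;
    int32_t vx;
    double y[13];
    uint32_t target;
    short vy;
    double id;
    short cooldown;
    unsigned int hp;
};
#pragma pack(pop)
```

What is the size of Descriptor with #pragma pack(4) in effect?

140

0..4  team  (4B, 4-aligned)
4..6  score  (2B, 2-aligned)
6..8  -- padding (2B)
8..12  vx  (4B, 4-aligned)
12..116  y  (104B, 4-aligned)
116..120  target  (4B, 4-aligned)
120..122  vy  (2B, 2-aligned)
122..124  -- padding (2B)
124..132  id  (8B, 4-aligned)
132..134  cooldown  (2B, 2-aligned)
134..136  -- padding (2B)
136..140  hp  (4B, 4-aligned)
sizeof = 140, alignof = 4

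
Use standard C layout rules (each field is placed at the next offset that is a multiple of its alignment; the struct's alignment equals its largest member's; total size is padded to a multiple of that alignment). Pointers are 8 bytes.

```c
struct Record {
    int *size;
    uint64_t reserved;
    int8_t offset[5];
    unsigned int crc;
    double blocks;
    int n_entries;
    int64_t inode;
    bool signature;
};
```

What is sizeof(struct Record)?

64

0..8  size  (8B, 8-aligned)
8..16  reserved  (8B, 8-aligned)
16..21  offset  (5B, 1-aligned)
21..24  -- padding (3B)
24..28  crc  (4B, 4-aligned)
28..32  -- padding (4B)
32..40  blocks  (8B, 8-aligned)
40..44  n_entries  (4B, 4-aligned)
44..48  -- padding (4B)
48..56  inode  (8B, 8-aligned)
56..57  signature  (1B, 1-aligned)
57..64  -- tail padding (7B)
sizeof = 64, alignof = 8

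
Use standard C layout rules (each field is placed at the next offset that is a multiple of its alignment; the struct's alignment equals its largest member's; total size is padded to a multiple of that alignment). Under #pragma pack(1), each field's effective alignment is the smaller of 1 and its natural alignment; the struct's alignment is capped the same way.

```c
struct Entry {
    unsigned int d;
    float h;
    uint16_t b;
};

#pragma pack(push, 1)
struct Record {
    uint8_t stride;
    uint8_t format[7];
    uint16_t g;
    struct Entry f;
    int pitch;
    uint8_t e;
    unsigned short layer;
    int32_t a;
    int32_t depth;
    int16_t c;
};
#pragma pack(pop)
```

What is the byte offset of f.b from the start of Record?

18

Entry: 0..4  d  (4B, 4-aligned); 4..8  h  (4B, 4-aligned); 8..10  b  (2B, 2-aligned); 10..12  -- tail padding (2B); sizeof = 12, alignof = 4
0..1  stride  (1B, 1-aligned)
1..8  format  (7B, 1-aligned)
8..10  g  (2B, 1-aligned)
10..22  f  (12B, 1-aligned)
within Entry: b at 8
10 + 8 = 18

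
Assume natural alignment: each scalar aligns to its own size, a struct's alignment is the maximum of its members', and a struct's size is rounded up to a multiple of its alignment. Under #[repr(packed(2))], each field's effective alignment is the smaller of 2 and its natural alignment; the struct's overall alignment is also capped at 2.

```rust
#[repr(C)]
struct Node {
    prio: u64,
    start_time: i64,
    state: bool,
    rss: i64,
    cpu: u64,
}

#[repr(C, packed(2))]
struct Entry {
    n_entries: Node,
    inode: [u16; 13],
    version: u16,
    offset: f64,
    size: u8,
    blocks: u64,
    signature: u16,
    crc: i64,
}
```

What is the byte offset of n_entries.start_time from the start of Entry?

Node: 0..8  prio  (8B, 8-aligned); 8..16  start_time  (8B, 8-aligned); 16..17  state  (1B, 1-aligned); 17..24  -- padding (7B); 24..32  rss  (8B, 8-aligned); 32..40  cpu  (8B, 8-aligned); sizeof = 40, alignof = 8
0..40  n_entries  (40B, 2-aligned)
within Node: start_time at 8
0 + 8 = 8

8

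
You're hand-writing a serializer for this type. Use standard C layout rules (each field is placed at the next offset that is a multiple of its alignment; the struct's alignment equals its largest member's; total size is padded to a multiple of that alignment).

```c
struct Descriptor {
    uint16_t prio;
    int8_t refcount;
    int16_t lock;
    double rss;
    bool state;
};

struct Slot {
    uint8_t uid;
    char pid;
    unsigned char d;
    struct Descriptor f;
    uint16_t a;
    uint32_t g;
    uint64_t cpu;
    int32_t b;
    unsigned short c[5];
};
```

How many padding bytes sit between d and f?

Descriptor: prio at 0 (size 2, align 2) → ends 2; refcount at 2 (size 1, align 1) → ends 3; pad 1 to align 2 for lock; lock at 4 (size 2, align 2) → ends 6; pad 2 to align 8 for rss; rss at 8 (size 8, align 8) → ends 16; state at 16 (size 1, align 1) → ends 17; tail pad 7 to reach multiple of 8; total 24 bytes, alignment 8
uid at 0 (size 1, align 1) → ends 1
pid at 1 (size 1, align 1) → ends 2
d at 2 (size 1, align 1) → ends 3
pad 5 to align 8 for f
f at 8 (size 24, align 8) → ends 32

5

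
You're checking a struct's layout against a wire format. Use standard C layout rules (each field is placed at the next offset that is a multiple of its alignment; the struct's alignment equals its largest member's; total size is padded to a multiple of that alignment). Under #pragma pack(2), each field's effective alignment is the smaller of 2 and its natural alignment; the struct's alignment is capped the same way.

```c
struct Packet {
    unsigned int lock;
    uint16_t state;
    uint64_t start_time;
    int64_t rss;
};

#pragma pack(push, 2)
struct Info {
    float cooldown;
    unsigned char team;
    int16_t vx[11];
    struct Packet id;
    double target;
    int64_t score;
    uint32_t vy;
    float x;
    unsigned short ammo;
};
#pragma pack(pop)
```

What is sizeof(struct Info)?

78

Packet: @0: lock [4B, align 4] → 4; @4: state [2B, align 2] → 6; +2 pad (align 8); @8: start_time [8B, align 8] → 16; @16: rss [8B, align 8] → 24; size 24, align 8
@0: cooldown [4B, align 2] → 4
@4: team [1B, align 1] → 5
+1 pad (align 2)
@6: vx [22B, align 2] → 28
@28: id [24B, align 2] → 52
@52: target [8B, align 2] → 60
@60: score [8B, align 2] → 68
@68: vy [4B, align 2] → 72
@72: x [4B, align 2] → 76
@76: ammo [2B, align 2] → 78
size 78, align 2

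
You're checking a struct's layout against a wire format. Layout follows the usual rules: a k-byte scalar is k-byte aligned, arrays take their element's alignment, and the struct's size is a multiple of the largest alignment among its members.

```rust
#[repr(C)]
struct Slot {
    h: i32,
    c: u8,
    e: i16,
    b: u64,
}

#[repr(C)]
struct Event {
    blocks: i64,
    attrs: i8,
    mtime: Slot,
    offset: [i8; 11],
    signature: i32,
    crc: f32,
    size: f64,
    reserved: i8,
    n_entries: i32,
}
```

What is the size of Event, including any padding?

72 bytes

Slot: h at 0 (size 4, align 4) → ends 4; c at 4 (size 1, align 1) → ends 5; pad 1 to align 2 for e; e at 6 (size 2, align 2) → ends 8; b at 8 (size 8, align 8) → ends 16; total 16 bytes, alignment 8
blocks at 0 (size 8, align 8) → ends 8
attrs at 8 (size 1, align 1) → ends 9
pad 7 to align 8 for mtime
mtime at 16 (size 16, align 8) → ends 32
offset at 32 (size 11, align 1) → ends 43
pad 1 to align 4 for signature
signature at 44 (size 4, align 4) → ends 48
crc at 48 (size 4, align 4) → ends 52
pad 4 to align 8 for size
size at 56 (size 8, align 8) → ends 64
reserved at 64 (size 1, align 1) → ends 65
pad 3 to align 4 for n_entries
n_entries at 68 (size 4, align 4) → ends 72
total 72 bytes, alignment 8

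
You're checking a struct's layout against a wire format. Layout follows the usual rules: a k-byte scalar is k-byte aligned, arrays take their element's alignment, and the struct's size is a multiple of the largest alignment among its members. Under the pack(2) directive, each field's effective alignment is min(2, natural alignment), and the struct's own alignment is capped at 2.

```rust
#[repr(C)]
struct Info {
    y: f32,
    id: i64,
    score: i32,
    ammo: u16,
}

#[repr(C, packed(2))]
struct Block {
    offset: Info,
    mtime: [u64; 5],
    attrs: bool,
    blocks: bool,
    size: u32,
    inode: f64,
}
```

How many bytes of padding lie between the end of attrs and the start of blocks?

0

Info: y at 0 (size 4, align 4) → ends 4; pad 4 to align 8 for id; id at 8 (size 8, align 8) → ends 16; score at 16 (size 4, align 4) → ends 20; ammo at 20 (size 2, align 2) → ends 22; tail pad 2 to reach multiple of 8; total 24 bytes, alignment 8
offset at 0 (size 24, align 2) → ends 24
mtime at 24 (size 40, align 2) → ends 64
attrs at 64 (size 1, align 1) → ends 65
blocks at 65 (size 1, align 1) → ends 66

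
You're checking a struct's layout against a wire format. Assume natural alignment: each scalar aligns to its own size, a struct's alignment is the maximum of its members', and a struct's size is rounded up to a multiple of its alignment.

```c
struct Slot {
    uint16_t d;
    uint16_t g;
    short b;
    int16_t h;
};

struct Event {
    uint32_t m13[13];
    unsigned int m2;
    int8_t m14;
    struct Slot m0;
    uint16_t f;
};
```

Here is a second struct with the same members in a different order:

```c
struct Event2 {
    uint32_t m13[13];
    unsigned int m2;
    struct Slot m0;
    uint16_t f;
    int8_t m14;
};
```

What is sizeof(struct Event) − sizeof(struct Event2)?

Slot: @0: d [2B, align 2] → 2; @2: g [2B, align 2] → 4; @4: b [2B, align 2] → 6; @6: h [2B, align 2] → 8; size 8, align 2
@0: m13 [52B, align 4] → 52
@52: m2 [4B, align 4] → 56
@56: m14 [1B, align 1] → 57
+1 pad (align 2)
@58: m0 [8B, align 2] → 66
@66: f [2B, align 2] → 68
size 68, align 4
— Event2 —
@0: m13 [52B, align 4] → 52
@52: m2 [4B, align 4] → 56
@56: m0 [8B, align 2] → 64
@64: f [2B, align 2] → 66
@66: m14 [1B, align 1] → 67
+1 tail pad (align 4)
size 68, align 4
68 − 68 = 0

0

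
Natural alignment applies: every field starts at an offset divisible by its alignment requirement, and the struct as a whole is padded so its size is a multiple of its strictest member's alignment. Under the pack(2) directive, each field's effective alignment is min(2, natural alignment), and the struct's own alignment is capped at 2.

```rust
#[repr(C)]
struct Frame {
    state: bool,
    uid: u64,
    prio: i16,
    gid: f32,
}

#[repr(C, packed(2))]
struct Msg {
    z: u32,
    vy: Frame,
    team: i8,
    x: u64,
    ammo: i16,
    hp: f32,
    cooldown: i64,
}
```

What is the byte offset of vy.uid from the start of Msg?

12

Frame: 0..1  state  (1B, 1-aligned); 1..8  -- padding (7B); 8..16  uid  (8B, 8-aligned); 16..18  prio  (2B, 2-aligned); 18..20  -- padding (2B); 20..24  gid  (4B, 4-aligned); sizeof = 24, alignof = 8
0..4  z  (4B, 2-aligned)
4..28  vy  (24B, 2-aligned)
within Frame: uid at 8
4 + 8 = 12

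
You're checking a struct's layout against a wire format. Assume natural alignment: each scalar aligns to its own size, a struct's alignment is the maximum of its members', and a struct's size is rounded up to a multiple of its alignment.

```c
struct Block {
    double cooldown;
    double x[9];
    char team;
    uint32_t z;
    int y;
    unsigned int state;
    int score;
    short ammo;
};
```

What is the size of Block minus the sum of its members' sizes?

5

cooldown at 0 (size 8, align 8) → ends 8
x at 8 (size 72, align 8) → ends 80
team at 80 (size 1, align 1) → ends 81
pad 3 to align 4 for z
z at 84 (size 4, align 4) → ends 88
y at 88 (size 4, align 4) → ends 92
state at 92 (size 4, align 4) → ends 96
score at 96 (size 4, align 4) → ends 100
ammo at 100 (size 2, align 2) → ends 102
tail pad 2 to reach multiple of 8
total 104 bytes, alignment 8
data bytes 99, size 104 → padding 5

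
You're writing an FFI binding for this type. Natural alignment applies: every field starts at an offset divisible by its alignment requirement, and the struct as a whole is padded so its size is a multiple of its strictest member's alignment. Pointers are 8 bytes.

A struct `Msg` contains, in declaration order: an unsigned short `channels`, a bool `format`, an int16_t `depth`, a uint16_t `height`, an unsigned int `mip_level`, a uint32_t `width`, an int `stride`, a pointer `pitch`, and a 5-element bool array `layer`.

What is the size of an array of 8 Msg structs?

@0: channels [2B, align 2] → 2
@2: format [1B, align 1] → 3
+1 pad (align 2)
@4: depth [2B, align 2] → 6
@6: height [2B, align 2] → 8
@8: mip_level [4B, align 4] → 12
@12: width [4B, align 4] → 16
@16: stride [4B, align 4] → 20
+4 pad (align 8)
@24: pitch [8B, align 8] → 32
@32: layer [5B, align 1] → 37
+3 tail pad (align 8)
size 40, align 8
array of 8: 8 × 40 = 320

320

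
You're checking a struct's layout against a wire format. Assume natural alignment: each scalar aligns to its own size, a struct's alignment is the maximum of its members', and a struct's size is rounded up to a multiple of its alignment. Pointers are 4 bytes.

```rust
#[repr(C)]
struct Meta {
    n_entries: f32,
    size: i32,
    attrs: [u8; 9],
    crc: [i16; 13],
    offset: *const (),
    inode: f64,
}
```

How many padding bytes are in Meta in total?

1

n_entries at 0 (size 4, align 4) → ends 4
size at 4 (size 4, align 4) → ends 8
attrs at 8 (size 9, align 1) → ends 17
pad 1 to align 2 for crc
crc at 18 (size 26, align 2) → ends 44
offset at 44 (size 4, align 4) → ends 48
inode at 48 (size 8, align 8) → ends 56
total 56 bytes, alignment 8
data bytes 55, size 56 → padding 1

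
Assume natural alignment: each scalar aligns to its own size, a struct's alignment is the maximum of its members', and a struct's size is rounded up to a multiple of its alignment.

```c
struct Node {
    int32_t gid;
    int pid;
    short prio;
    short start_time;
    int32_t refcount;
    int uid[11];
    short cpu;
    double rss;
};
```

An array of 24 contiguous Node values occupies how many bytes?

1728

gid at 0 (size 4, align 4) → ends 4
pid at 4 (size 4, align 4) → ends 8
prio at 8 (size 2, align 2) → ends 10
start_time at 10 (size 2, align 2) → ends 12
refcount at 12 (size 4, align 4) → ends 16
uid at 16 (size 44, align 4) → ends 60
cpu at 60 (size 2, align 2) → ends 62
pad 2 to align 8 for rss
rss at 64 (size 8, align 8) → ends 72
total 72 bytes, alignment 8
array of 24: 24 × 72 = 1728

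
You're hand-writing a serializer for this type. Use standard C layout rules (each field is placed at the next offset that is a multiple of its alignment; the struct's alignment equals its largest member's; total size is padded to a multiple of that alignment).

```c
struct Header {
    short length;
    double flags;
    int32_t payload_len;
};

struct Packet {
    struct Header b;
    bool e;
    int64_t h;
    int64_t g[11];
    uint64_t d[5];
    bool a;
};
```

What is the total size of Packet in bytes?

176

Header: length at 0 (size 2, align 2) → ends 2; pad 6 to align 8 for flags; flags at 8 (size 8, align 8) → ends 16; payload_len at 16 (size 4, align 4) → ends 20; tail pad 4 to reach multiple of 8; total 24 bytes, alignment 8
b at 0 (size 24, align 8) → ends 24
e at 24 (size 1, align 1) → ends 25
pad 7 to align 8 for h
h at 32 (size 8, align 8) → ends 40
g at 40 (size 88, align 8) → ends 128
d at 128 (size 40, align 8) → ends 168
a at 168 (size 1, align 1) → ends 169
tail pad 7 to reach multiple of 8
total 176 bytes, alignment 8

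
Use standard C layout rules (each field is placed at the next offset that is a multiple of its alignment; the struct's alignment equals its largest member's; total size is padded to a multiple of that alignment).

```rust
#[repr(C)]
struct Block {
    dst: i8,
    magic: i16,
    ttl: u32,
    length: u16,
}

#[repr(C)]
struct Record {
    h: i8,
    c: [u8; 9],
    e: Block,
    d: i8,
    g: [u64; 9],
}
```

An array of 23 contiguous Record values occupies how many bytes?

Block: dst at 0 (size 1, align 1) → ends 1; pad 1 to align 2 for magic; magic at 2 (size 2, align 2) → ends 4; ttl at 4 (size 4, align 4) → ends 8; length at 8 (size 2, align 2) → ends 10; tail pad 2 to reach multiple of 4; total 12 bytes, alignment 4
h at 0 (size 1, align 1) → ends 1
c at 1 (size 9, align 1) → ends 10
pad 2 to align 4 for e
e at 12 (size 12, align 4) → ends 24
d at 24 (size 1, align 1) → ends 25
pad 7 to align 8 for g
g at 32 (size 72, align 8) → ends 104
total 104 bytes, alignment 8
array of 23: 23 × 104 = 2392

2392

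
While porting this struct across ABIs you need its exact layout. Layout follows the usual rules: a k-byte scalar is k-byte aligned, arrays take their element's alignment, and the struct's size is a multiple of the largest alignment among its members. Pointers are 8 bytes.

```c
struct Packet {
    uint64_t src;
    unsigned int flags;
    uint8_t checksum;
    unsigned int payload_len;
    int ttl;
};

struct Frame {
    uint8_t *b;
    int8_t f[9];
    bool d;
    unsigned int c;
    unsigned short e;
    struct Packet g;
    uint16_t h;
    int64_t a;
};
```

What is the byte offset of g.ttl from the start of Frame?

Packet: src at 0 (size 8, align 8) → ends 8; flags at 8 (size 4, align 4) → ends 12; checksum at 12 (size 1, align 1) → ends 13; pad 3 to align 4 for payload_len; payload_len at 16 (size 4, align 4) → ends 20; ttl at 20 (size 4, align 4) → ends 24; total 24 bytes, alignment 8
b at 0 (size 8, align 8) → ends 8
f at 8 (size 9, align 1) → ends 17
d at 17 (size 1, align 1) → ends 18
pad 2 to align 4 for c
c at 20 (size 4, align 4) → ends 24
e at 24 (size 2, align 2) → ends 26
pad 6 to align 8 for g
g at 32 (size 24, align 8) → ends 56
within Packet: ttl at 20
32 + 20 = 52

52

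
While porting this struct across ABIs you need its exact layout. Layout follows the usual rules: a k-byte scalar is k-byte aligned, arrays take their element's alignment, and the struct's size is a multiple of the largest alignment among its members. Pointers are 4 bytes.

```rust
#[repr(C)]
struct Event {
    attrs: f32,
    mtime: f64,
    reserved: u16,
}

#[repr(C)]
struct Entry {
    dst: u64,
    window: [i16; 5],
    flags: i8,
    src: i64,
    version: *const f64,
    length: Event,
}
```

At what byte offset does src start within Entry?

24

Event: @0: attrs [4B, align 4] → 4; +4 pad (align 8); @8: mtime [8B, align 8] → 16; @16: reserved [2B, align 2] → 18; +6 tail pad (align 8); size 24, align 8
@0: dst [8B, align 8] → 8
@8: window [10B, align 2] → 18
@18: flags [1B, align 1] → 19
+5 pad (align 8)
@24: src [8B, align 8] → 32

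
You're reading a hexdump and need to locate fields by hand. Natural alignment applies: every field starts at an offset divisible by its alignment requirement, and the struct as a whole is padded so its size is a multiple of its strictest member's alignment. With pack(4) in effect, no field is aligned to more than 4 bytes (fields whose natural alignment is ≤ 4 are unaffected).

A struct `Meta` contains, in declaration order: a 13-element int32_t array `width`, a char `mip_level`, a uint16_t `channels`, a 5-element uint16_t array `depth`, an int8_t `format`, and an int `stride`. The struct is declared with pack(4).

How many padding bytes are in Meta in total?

width at 0 (size 52, align 4) → ends 52
mip_level at 52 (size 1, align 1) → ends 53
pad 1 to align 2 for channels
channels at 54 (size 2, align 2) → ends 56
depth at 56 (size 10, align 2) → ends 66
format at 66 (size 1, align 1) → ends 67
pad 1 to align 4 for stride
stride at 68 (size 4, align 4) → ends 72
total 72 bytes, alignment 4
data bytes 70, size 72 → padding 2

2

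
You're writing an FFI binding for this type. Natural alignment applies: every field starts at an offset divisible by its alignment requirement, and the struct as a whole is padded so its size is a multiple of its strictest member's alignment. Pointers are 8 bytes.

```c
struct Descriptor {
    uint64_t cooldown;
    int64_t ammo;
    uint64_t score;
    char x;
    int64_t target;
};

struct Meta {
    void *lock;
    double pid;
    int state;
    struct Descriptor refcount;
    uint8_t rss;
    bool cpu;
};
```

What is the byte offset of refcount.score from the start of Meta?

Descriptor: cooldown at 0 (size 8, align 8) → ends 8; ammo at 8 (size 8, align 8) → ends 16; score at 16 (size 8, align 8) → ends 24; x at 24 (size 1, align 1) → ends 25; pad 7 to align 8 for target; target at 32 (size 8, align 8) → ends 40; total 40 bytes, alignment 8
lock at 0 (size 8, align 8) → ends 8
pid at 8 (size 8, align 8) → ends 16
state at 16 (size 4, align 4) → ends 20
pad 4 to align 8 for refcount
refcount at 24 (size 40, align 8) → ends 64
within Descriptor: score at 16
24 + 16 = 40

40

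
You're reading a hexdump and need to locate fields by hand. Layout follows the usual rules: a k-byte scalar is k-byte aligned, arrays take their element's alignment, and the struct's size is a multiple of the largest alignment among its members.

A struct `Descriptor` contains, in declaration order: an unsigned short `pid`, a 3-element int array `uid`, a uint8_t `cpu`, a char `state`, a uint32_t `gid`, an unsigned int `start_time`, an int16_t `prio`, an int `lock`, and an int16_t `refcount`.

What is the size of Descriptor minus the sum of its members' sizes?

@0: pid [2B, align 2] → 2
+2 pad (align 4)
@4: uid [12B, align 4] → 16
@16: cpu [1B, align 1] → 17
@17: state [1B, align 1] → 18
+2 pad (align 4)
@20: gid [4B, align 4] → 24
@24: start_time [4B, align 4] → 28
@28: prio [2B, align 2] → 30
+2 pad (align 4)
@32: lock [4B, align 4] → 36
@36: refcount [2B, align 2] → 38
+2 tail pad (align 4)
size 40, align 4
data bytes 32, size 40 → padding 8

8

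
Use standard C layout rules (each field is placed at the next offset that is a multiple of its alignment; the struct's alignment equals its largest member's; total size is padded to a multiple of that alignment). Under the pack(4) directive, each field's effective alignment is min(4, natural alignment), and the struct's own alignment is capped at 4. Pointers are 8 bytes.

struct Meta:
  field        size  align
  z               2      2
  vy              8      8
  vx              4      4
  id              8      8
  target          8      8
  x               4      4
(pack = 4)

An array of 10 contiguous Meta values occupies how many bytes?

z at 0 (size 2, align 2) → ends 2
pad 2 to align 4 for vy
vy at 4 (size 8, align 4) → ends 12
vx at 12 (size 4, align 4) → ends 16
id at 16 (size 8, align 4) → ends 24
target at 24 (size 8, align 4) → ends 32
x at 32 (size 4, align 4) → ends 36
total 36 bytes, alignment 4
array of 10: 10 × 36 = 360

360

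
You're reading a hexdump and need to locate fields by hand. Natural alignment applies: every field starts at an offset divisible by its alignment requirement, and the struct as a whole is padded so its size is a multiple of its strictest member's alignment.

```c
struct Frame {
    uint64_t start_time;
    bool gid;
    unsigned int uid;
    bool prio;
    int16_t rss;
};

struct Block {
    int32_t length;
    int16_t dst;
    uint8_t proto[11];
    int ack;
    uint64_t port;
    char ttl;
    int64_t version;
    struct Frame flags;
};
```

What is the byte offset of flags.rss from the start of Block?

66

Frame: @0: start_time [8B, align 8] → 8; @8: gid [1B, align 1] → 9; +3 pad (align 4); @12: uid [4B, align 4] → 16; @16: prio [1B, align 1] → 17; +1 pad (align 2); @18: rss [2B, align 2] → 20; +4 tail pad (align 8); size 24, align 8
@0: length [4B, align 4] → 4
@4: dst [2B, align 2] → 6
@6: proto [11B, align 1] → 17
+3 pad (align 4)
@20: ack [4B, align 4] → 24
@24: port [8B, align 8] → 32
@32: ttl [1B, align 1] → 33
+7 pad (align 8)
@40: version [8B, align 8] → 48
@48: flags [24B, align 8] → 72
within Frame: rss at 18
48 + 18 = 66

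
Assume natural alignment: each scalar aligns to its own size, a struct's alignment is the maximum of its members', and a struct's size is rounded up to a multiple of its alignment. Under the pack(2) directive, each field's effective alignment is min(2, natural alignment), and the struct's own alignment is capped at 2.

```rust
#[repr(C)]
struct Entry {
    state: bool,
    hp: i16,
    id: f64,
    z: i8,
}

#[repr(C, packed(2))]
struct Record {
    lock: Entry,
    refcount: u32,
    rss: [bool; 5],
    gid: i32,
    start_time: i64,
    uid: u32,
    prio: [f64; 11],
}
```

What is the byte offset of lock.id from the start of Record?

8

Entry: 0..1  state  (1B, 1-aligned); 1..2  -- padding (1B); 2..4  hp  (2B, 2-aligned); 4..8  -- padding (4B); 8..16  id  (8B, 8-aligned); 16..17  z  (1B, 1-aligned); 17..24  -- tail padding (7B); sizeof = 24, alignof = 8
0..24  lock  (24B, 2-aligned)
within Entry: id at 8
0 + 8 = 8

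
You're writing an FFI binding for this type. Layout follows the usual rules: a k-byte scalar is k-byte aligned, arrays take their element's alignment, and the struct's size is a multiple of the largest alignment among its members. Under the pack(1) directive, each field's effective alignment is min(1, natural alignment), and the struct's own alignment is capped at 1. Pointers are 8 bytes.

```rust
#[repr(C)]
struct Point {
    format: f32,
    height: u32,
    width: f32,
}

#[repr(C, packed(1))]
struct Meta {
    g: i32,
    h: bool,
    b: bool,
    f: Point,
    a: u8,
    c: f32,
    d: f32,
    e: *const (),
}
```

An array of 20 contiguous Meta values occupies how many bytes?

Point: @0: format [4B, align 4] → 4; @4: height [4B, align 4] → 8; @8: width [4B, align 4] → 12; size 12, align 4
@0: g [4B, align 1] → 4
@4: h [1B, align 1] → 5
@5: b [1B, align 1] → 6
@6: f [12B, align 1] → 18
@18: a [1B, align 1] → 19
@19: c [4B, align 1] → 23
@23: d [4B, align 1] → 27
@27: e [8B, align 1] → 35
size 35, align 1
array of 20: 20 × 35 = 700

700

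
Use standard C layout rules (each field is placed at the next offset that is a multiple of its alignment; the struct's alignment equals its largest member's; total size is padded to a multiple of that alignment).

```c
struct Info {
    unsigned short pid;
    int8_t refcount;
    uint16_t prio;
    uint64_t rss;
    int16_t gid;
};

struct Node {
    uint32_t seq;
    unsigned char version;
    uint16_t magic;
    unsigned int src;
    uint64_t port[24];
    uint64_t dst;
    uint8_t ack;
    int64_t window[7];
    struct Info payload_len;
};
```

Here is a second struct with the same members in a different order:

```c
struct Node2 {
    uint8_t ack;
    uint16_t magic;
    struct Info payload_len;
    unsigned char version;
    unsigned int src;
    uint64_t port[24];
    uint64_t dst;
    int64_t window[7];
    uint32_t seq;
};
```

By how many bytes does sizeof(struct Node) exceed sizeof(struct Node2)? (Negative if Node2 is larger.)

0

Info: 0..2  pid  (2B, 2-aligned); 2..3  refcount  (1B, 1-aligned); 3..4  -- padding (1B); 4..6  prio  (2B, 2-aligned); 6..8  -- padding (2B); 8..16  rss  (8B, 8-aligned); 16..18  gid  (2B, 2-aligned); 18..24  -- tail padding (6B); sizeof = 24, alignof = 8
0..4  seq  (4B, 4-aligned)
4..5  version  (1B, 1-aligned)
5..6  -- padding (1B)
6..8  magic  (2B, 2-aligned)
8..12  src  (4B, 4-aligned)
12..16  -- padding (4B)
16..208  port  (192B, 8-aligned)
208..216  dst  (8B, 8-aligned)
216..217  ack  (1B, 1-aligned)
217..224  -- padding (7B)
224..280  window  (56B, 8-aligned)
280..304  payload_len  (24B, 8-aligned)
sizeof = 304, alignof = 8
— Node2 —
0..1  ack  (1B, 1-aligned)
1..2  -- padding (1B)
2..4  magic  (2B, 2-aligned)
4..8  -- padding (4B)
8..32  payload_len  (24B, 8-aligned)
32..33  version  (1B, 1-aligned)
33..36  -- padding (3B)
36..40  src  (4B, 4-aligned)
40..232  port  (192B, 8-aligned)
232..240  dst  (8B, 8-aligned)
240..296  window  (56B, 8-aligned)
296..300  seq  (4B, 4-aligned)
300..304  -- tail padding (4B)
sizeof = 304, alignof = 8
304 − 304 = 0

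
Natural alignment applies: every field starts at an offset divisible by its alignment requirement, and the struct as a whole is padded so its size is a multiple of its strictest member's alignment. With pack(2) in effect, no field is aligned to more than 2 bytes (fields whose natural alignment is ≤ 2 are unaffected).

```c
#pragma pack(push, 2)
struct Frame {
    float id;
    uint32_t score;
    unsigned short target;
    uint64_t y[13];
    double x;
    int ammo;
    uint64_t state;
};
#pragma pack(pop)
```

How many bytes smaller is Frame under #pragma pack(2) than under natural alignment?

natural layout:
  0..4  id  (4B, 4-aligned)
  4..8  score  (4B, 4-aligned)
  8..10  target  (2B, 2-aligned)
  10..16  -- padding (6B)
  16..120  y  (104B, 8-aligned)
  120..128  x  (8B, 8-aligned)
  128..132  ammo  (4B, 4-aligned)
  132..136  -- padding (4B)
  136..144  state  (8B, 8-aligned)
  sizeof = 144, alignof = 8
packed(2) layout:
  0..4  id  (4B, 2-aligned)
  4..8  score  (4B, 2-aligned)
  8..10  target  (2B, 2-aligned)
  10..114  y  (104B, 2-aligned)
  114..122  x  (8B, 2-aligned)
  122..126  ammo  (4B, 2-aligned)
  126..134  state  (8B, 2-aligned)
  sizeof = 134, alignof = 2
144 − 134 = 10

10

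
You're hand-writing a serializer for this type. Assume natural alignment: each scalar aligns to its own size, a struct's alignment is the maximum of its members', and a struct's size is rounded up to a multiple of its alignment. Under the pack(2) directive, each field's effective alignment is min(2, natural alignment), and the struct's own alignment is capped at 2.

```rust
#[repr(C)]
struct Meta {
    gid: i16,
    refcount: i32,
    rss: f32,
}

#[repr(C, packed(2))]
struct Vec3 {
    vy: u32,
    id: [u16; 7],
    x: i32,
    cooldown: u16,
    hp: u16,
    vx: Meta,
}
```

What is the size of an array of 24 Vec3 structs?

912

Meta: gid at 0 (size 2, align 2) → ends 2; pad 2 to align 4 for refcount; refcount at 4 (size 4, align 4) → ends 8; rss at 8 (size 4, align 4) → ends 12; total 12 bytes, alignment 4
vy at 0 (size 4, align 2) → ends 4
id at 4 (size 14, align 2) → ends 18
x at 18 (size 4, align 2) → ends 22
cooldown at 22 (size 2, align 2) → ends 24
hp at 24 (size 2, align 2) → ends 26
vx at 26 (size 12, align 2) → ends 38
total 38 bytes, alignment 2
array of 24: 24 × 38 = 912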